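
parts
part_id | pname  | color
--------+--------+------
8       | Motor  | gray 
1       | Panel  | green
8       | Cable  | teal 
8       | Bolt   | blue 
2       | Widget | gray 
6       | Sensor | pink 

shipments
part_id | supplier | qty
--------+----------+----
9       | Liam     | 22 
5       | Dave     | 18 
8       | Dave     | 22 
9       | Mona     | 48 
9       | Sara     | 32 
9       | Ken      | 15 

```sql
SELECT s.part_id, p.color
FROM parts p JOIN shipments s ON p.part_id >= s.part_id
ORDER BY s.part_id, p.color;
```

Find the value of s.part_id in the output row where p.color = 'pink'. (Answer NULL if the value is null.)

INNER JOIN keeps only pairs where the ON condition holds.
Matching on p.part_id >= s.part_id.
Matched pairs: 7.

5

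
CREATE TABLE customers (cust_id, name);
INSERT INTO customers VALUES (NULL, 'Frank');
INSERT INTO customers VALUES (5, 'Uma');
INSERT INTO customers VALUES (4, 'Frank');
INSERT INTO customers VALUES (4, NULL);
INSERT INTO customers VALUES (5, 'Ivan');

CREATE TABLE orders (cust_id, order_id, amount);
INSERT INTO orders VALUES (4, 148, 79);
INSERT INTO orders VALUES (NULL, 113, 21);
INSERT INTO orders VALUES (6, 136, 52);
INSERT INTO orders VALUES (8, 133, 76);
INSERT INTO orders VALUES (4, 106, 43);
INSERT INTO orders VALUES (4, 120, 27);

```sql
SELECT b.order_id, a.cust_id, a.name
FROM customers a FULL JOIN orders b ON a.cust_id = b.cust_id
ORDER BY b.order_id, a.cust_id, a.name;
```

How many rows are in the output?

12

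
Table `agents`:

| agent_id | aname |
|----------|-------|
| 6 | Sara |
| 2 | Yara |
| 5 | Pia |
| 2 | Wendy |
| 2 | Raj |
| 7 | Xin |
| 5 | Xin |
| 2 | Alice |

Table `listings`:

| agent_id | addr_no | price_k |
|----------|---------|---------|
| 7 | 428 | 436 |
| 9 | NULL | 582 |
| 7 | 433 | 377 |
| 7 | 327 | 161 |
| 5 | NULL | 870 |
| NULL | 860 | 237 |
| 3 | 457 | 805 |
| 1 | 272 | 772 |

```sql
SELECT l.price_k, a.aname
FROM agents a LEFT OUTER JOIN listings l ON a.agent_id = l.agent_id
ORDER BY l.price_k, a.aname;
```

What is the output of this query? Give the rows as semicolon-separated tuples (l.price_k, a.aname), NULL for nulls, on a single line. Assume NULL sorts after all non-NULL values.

LEFT JOIN keeps every row from `agents`; unmatched rows get NULL for `listings`'s columns.
Matching on a.agent_id = l.agent_id. A NULL in a compared column never satisfies the condition.
- a (agent_id=6) has no partner → padded with NULL.
- a (agent_id=2) has no partner → padded with NULL.
- a (agent_id=5) pairs with 1 row(s) of l.
- a (agent_id=2) has no partner → padded with NULL.
- a (agent_id=2) has no partner → padded with NULL.
- a (agent_id=7) pairs with 3 row(s) of l.
- a (agent_id=5) pairs with 1 row(s) of l.
- a (agent_id=2) has no partner → padded with NULL.
After projecting and ordering:
l.price_k | a.aname
161 | Xin
377 | Xin
436 | Xin
870 | Pia
870 | Xin
NULL | Alice
NULL | Raj
NULL | Sara
NULL | Wendy
NULL | Yara

(161, Xin); (377, Xin); (436, Xin); (870, Pia); (870, Xin); (NULL, Alice); (NULL, Raj); (NULL, Sara); (NULL, Wendy); (NULL, Yara)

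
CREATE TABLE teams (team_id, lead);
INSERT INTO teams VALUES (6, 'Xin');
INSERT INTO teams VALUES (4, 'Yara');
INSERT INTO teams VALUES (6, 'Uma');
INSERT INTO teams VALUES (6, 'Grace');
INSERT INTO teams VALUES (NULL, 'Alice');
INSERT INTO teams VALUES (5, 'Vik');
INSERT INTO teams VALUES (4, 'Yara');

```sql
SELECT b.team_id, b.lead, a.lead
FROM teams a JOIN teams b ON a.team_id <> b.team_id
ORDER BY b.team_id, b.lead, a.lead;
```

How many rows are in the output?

22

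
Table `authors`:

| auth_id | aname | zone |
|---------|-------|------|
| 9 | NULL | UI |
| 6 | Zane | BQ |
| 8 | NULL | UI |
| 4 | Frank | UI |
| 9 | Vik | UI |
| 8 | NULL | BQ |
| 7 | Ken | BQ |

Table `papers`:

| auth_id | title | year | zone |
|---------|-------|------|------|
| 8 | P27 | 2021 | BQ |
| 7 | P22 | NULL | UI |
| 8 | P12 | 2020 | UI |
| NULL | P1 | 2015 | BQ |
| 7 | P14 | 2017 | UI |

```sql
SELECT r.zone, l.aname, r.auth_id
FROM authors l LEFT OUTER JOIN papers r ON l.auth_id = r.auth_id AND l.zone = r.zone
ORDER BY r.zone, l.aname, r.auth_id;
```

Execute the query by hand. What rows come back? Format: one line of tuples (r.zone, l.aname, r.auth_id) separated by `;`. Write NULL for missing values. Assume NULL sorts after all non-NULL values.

(BQ, NULL, 8); (UI, NULL, 8); (NULL, Frank, NULL); (NULL, Ken, NULL); (NULL, Vik, NULL); (NULL, Zane, NULL); (NULL, NULL, NULL)

LEFT JOIN keeps every row from `authors`; unmatched rows get NULL for `papers`'s columns.
Matching on l.auth_id = r.auth_id AND l.zone = r.zone. A NULL in a compared column never satisfies the condition.
- l row (auth_id=9, zone=UI): no match → kept, r columns NULL.
- l row (auth_id=6, zone=BQ): no match → kept, r columns NULL.
- l row (auth_id=8, zone=UI): matches 1 r row(s) → 1 output row(s).
- l row (auth_id=4, zone=UI): no match → kept, r columns NULL.
- l row (auth_id=9, zone=UI): no match → kept, r columns NULL.
- l row (auth_id=8, zone=BQ): matches 1 r row(s) → 1 output row(s).
- l row (auth_id=7, zone=BQ): no match → kept, r columns NULL.
After projecting and ordering:
r.zone | l.aname | r.auth_id
BQ | NULL | 8
UI | NULL | 8
NULL | Frank | NULL
NULL | Ken | NULL
NULL | Vik | NULL
NULL | Zane | NULL
NULL | NULL | NULL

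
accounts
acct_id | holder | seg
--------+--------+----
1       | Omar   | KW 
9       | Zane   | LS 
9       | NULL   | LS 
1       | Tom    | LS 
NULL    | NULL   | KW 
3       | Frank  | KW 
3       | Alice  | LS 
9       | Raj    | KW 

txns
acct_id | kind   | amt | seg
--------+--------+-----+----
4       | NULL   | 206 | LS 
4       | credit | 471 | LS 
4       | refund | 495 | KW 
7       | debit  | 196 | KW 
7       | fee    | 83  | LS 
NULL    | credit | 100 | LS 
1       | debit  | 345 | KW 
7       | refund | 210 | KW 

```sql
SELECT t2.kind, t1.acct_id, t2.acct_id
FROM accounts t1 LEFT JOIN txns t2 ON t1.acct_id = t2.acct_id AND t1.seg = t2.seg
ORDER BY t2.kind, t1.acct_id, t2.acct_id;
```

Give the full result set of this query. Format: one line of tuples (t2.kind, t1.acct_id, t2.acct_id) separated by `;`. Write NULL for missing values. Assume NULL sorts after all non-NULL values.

(debit, 1, 1); (NULL, 1, NULL); (NULL, 3, NULL); (NULL, 3, NULL); (NULL, 9, NULL); (NULL, 9, NULL); (NULL, 9, NULL); (NULL, NULL, NULL)

LEFT JOIN keeps every row from `accounts`; unmatched rows get NULL for `txns`'s columns.
Matching on t1.acct_id = t2.acct_id AND t1.seg = t2.seg. A NULL in a compared column never satisfies the condition.
Matched pairs: 1; unmatched t1 rows kept: 7.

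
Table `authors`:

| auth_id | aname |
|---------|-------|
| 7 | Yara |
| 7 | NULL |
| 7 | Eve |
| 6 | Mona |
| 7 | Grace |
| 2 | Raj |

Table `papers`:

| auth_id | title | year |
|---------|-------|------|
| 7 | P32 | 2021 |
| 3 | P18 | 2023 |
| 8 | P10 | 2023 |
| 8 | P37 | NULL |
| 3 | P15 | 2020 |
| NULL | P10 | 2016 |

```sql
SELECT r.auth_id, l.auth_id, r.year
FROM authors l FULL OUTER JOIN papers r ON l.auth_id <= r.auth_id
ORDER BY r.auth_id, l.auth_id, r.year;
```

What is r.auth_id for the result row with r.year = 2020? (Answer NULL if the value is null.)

FULL OUTER JOIN keeps every row from both sides; unmatched rows get NULL for the other side's columns.
Matching on l.auth_id <= r.auth_id. A NULL in a compared column never satisfies the condition.
- l row (auth_id=7): matches 3 r row(s) → 3 output row(s).
- l row (auth_id=7): matches 3 r row(s) → 3 output row(s).
- l row (auth_id=7): matches 3 r row(s) → 3 output row(s).
- l row (auth_id=6): matches 3 r row(s) → 3 output row(s).
- l row (auth_id=7): matches 3 r row(s) → 3 output row(s).
- l row (auth_id=2): matches 5 r row(s) → 5 output row(s).
- 1 row(s) from r found no l partner → padded with NULL.

3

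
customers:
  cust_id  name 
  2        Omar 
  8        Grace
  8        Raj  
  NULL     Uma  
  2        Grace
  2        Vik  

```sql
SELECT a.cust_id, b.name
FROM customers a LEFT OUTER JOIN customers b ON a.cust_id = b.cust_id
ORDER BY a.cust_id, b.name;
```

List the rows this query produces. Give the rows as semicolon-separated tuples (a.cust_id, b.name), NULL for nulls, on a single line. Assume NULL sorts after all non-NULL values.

(2, Grace); (2, Grace); (2, Grace); (2, Omar); (2, Omar); (2, Omar); (2, Vik); (2, Vik); (2, Vik); (8, Grace); (8, Grace); (8, Raj); (8, Raj); (NULL, NULL)

LEFT JOIN keeps every row from `customers a`; unmatched rows get NULL for `customers b`'s columns.
Matching on a.cust_id = b.cust_id. A NULL in a compared column never satisfies the condition.
Matched pairs: 13; unmatched a rows kept: 1.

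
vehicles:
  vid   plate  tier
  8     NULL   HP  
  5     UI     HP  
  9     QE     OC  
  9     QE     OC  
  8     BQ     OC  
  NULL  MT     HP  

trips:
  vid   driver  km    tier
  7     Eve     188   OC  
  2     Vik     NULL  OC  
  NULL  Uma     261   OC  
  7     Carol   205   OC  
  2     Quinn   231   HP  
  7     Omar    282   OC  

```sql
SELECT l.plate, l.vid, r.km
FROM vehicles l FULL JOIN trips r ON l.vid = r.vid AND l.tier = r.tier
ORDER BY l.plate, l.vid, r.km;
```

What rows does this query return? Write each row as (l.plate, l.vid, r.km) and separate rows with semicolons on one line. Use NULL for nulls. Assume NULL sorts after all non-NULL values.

FULL OUTER JOIN keeps every row from both sides; unmatched rows get NULL for the other side's columns.
Matching on l.vid = r.vid AND l.tier = r.tier. A NULL in a compared column never satisfies the condition.
- l (vid=8, tier=HP) has no partner → padded with NULL.
- l (vid=5, tier=HP) has no partner → padded with NULL.
- l (vid=9, tier=OC) has no partner → padded with NULL.
- l (vid=9, tier=OC) has no partner → padded with NULL.
- l (vid=8, tier=OC) has no partner → padded with NULL.
- l (vid=NULL, tier=HP) has no partner → padded with NULL.
- 6 r row(s) had no l match → kept, l columns NULL.

(BQ, 8, NULL); (MT, NULL, NULL); (QE, 9, NULL); (QE, 9, NULL); (UI, 5, NULL); (NULL, 8, NULL); (NULL, NULL, 188); (NULL, NULL, 205); (NULL, NULL, 231); (NULL, NULL, 261); (NULL, NULL, 282); (NULL, NULL, NULL)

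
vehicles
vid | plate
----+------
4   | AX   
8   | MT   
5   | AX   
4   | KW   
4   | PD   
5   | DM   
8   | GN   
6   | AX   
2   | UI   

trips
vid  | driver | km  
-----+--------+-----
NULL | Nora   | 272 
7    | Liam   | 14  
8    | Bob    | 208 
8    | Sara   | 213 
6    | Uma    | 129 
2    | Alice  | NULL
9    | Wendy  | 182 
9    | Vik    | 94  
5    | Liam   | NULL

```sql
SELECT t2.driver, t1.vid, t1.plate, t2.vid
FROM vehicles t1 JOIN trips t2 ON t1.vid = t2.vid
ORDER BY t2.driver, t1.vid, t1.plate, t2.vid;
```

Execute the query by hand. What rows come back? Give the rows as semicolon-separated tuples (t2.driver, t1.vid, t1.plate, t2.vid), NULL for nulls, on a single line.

(Alice, 2, UI, 2); (Bob, 8, GN, 8); (Bob, 8, MT, 8); (Liam, 5, AX, 5); (Liam, 5, DM, 5); (Sara, 8, GN, 8); (Sara, 8, MT, 8); (Uma, 6, AX, 6)

INNER JOIN keeps only pairs where the ON condition holds.
Matching on t1.vid = t2.vid. A NULL in a compared column never satisfies the condition.
Matched pairs: 8.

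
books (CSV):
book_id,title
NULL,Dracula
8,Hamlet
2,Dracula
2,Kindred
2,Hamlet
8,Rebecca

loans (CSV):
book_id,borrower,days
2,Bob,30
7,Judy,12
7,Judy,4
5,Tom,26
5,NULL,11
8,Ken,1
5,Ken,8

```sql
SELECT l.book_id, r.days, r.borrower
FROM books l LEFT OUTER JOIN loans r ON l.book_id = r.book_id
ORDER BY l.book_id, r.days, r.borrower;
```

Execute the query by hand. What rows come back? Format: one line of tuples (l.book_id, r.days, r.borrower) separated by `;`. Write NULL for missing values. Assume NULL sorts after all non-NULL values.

(2, 30, Bob); (2, 30, Bob); (2, 30, Bob); (8, 1, Ken); (8, 1, Ken); (NULL, NULL, NULL)

LEFT JOIN keeps every row from `books`; unmatched rows get NULL for `loans`'s columns.
Matching on l.book_id = r.book_id. A NULL in a compared column never satisfies the condition.
- l[0] book_id=NULL → no match; kept with NULLs on the r side.
- l[1] book_id=8 → 1 match(es) in r → 1 row(s).
- l[2] book_id=2 → 1 match(es) in r → 1 row(s).
- l[3] book_id=2 → 1 match(es) in r → 1 row(s).
- l[4] book_id=2 → 1 match(es) in r → 1 row(s).
- l[5] book_id=8 → 1 match(es) in r → 1 row(s).
After projecting and ordering:
l.book_id | r.days | r.borrower
2 | 30 | Bob
2 | 30 | Bob
2 | 30 | Bob
8 | 1 | Ken
8 | 1 | Ken
NULL | NULL | NULL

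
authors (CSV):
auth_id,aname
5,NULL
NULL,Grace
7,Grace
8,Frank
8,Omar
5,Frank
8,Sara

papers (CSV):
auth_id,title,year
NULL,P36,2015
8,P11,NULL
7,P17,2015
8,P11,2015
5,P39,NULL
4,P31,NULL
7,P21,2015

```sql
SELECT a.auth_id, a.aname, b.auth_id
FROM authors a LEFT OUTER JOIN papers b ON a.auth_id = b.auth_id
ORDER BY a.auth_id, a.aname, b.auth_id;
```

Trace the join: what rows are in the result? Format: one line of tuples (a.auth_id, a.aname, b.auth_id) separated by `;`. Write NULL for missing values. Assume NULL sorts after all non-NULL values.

(5, Frank, 5); (5, NULL, 5); (7, Grace, 7); (7, Grace, 7); (8, Frank, 8); (8, Frank, 8); (8, Omar, 8); (8, Omar, 8); (8, Sara, 8); (8, Sara, 8); (NULL, Grace, NULL)

LEFT JOIN keeps every row from `authors`; unmatched rows get NULL for `papers`'s columns.
Matching on a.auth_id = b.auth_id. A NULL in a compared column never satisfies the condition.
- auth_id=5: 1 matching b row(s), so 1 row(s) emitted.
- auth_id=NULL: no b row matches, row kept with b columns NULL.
- auth_id=7: 2 matching b row(s), so 2 row(s) emitted.
- auth_id=8: 2 matching b row(s), so 2 row(s) emitted.
- auth_id=8: 2 matching b row(s), so 2 row(s) emitted.
- auth_id=5: 1 matching b row(s), so 1 row(s) emitted.
- auth_id=8: 2 matching b row(s), so 2 row(s) emitted.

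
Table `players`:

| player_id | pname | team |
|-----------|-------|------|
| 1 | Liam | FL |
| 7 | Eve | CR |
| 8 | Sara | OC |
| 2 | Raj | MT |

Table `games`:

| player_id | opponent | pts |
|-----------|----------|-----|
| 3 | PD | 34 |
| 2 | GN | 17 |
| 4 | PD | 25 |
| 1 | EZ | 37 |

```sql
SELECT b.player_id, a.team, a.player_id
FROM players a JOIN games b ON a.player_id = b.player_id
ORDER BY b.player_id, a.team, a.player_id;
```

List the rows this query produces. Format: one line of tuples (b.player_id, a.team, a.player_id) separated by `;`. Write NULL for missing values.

INNER JOIN keeps only pairs where the ON condition holds.
Matching on a.player_id = b.player_id.
Matched pairs: 2.

(1, FL, 1); (2, MT, 2)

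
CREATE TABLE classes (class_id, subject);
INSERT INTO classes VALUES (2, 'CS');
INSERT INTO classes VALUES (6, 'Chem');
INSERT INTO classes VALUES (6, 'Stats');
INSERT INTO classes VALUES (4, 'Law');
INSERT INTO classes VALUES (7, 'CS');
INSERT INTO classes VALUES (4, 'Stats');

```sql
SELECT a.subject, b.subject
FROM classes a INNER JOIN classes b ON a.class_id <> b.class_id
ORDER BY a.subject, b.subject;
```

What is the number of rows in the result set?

INNER JOIN keeps only pairs where the ON condition holds.
Matching on a.class_id <> b.class_id.
- class_id=2: 5 matching b row(s), so 5 row(s) emitted.
- class_id=6: 4 matching b row(s), so 4 row(s) emitted.
- class_id=6: 4 matching b row(s), so 4 row(s) emitted.
- class_id=4: 4 matching b row(s), so 4 row(s) emitted.
- class_id=7: 5 matching b row(s), so 5 row(s) emitted.
- class_id=4: 4 matching b row(s), so 4 row(s) emitted.
Total: 26 rows.

26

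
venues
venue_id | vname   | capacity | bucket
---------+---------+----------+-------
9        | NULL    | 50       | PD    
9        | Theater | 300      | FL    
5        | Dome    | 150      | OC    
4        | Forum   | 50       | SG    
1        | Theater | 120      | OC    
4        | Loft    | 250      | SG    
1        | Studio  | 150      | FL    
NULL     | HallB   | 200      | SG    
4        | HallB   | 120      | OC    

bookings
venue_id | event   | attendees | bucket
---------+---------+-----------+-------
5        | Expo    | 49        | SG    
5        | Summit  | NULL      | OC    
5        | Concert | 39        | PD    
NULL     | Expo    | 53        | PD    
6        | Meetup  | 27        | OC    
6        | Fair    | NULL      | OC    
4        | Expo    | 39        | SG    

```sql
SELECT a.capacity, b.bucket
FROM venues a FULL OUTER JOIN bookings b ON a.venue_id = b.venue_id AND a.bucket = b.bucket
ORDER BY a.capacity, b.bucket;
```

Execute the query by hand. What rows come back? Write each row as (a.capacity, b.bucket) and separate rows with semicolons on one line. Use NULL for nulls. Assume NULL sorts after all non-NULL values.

FULL OUTER JOIN keeps every row from both sides; unmatched rows get NULL for the other side's columns.
Matching on a.venue_id = b.venue_id AND a.bucket = b.bucket. A NULL in a compared column never satisfies the condition.
- a row (venue_id=9, bucket=PD): no match → kept, b columns NULL.
- a row (venue_id=9, bucket=FL): no match → kept, b columns NULL.
- a row (venue_id=5, bucket=OC): matches 1 b row(s) → 1 output row(s).
- a row (venue_id=4, bucket=SG): matches 1 b row(s) → 1 output row(s).
- a row (venue_id=1, bucket=OC): no match → kept, b columns NULL.
- a row (venue_id=4, bucket=SG): matches 1 b row(s) → 1 output row(s).
- a row (venue_id=1, bucket=FL): no match → kept, b columns NULL.
- a row (venue_id=NULL, bucket=SG): no match → kept, b columns NULL.
- a row (venue_id=4, bucket=OC): no match → kept, b columns NULL.
- 5 b row(s) had no a match → kept, a columns NULL.

(50, SG); (50, NULL); (120, NULL); (120, NULL); (150, OC); (150, NULL); (200, NULL); (250, SG); (300, NULL); (NULL, OC); (NULL, OC); (NULL, PD); (NULL, PD); (NULL, SG)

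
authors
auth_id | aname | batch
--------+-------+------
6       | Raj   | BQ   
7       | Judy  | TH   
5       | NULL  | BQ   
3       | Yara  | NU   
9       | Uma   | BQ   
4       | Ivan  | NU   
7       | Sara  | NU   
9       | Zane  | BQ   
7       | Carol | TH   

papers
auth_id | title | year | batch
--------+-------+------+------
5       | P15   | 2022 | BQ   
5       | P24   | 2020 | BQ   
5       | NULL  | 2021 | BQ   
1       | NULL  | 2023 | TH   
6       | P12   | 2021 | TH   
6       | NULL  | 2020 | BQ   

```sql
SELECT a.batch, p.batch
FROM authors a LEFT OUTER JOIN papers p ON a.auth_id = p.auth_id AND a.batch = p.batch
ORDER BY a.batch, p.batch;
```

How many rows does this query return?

LEFT JOIN keeps every row from `authors`; unmatched rows get NULL for `papers`'s columns.
Matching on a.auth_id = p.auth_id AND a.batch = p.batch.
- a row (auth_id=6, batch=BQ): matches 1 p row(s) → 1 output row(s).
- a row (auth_id=7, batch=TH): no match → kept, p columns NULL.
- a row (auth_id=5, batch=BQ): matches 3 p row(s) → 3 output row(s).
- a row (auth_id=3, batch=NU): no match → kept, p columns NULL.
- a row (auth_id=9, batch=BQ): no match → kept, p columns NULL.
- a row (auth_id=4, batch=NU): no match → kept, p columns NULL.
- a row (auth_id=7, batch=NU): no match → kept, p columns NULL.
- a row (auth_id=9, batch=BQ): no match → kept, p columns NULL.
- a row (auth_id=7, batch=TH): no match → kept, p columns NULL.
Total: 4 matched + 7 padded = 11 rows.

11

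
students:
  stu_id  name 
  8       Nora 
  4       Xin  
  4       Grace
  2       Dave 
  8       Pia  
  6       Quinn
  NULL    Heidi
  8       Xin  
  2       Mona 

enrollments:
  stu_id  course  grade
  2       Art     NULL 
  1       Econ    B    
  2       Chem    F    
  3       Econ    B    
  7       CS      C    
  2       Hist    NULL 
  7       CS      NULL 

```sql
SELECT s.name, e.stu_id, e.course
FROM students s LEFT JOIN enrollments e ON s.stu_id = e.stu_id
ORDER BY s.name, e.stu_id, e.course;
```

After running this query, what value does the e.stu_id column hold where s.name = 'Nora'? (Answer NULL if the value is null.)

NULL

LEFT JOIN keeps every row from `students`; unmatched rows get NULL for `enrollments`'s columns.
Matching on s.stu_id = e.stu_id. A NULL in a compared column never satisfies the condition.
Matched pairs: 6; unmatched s rows kept: 7.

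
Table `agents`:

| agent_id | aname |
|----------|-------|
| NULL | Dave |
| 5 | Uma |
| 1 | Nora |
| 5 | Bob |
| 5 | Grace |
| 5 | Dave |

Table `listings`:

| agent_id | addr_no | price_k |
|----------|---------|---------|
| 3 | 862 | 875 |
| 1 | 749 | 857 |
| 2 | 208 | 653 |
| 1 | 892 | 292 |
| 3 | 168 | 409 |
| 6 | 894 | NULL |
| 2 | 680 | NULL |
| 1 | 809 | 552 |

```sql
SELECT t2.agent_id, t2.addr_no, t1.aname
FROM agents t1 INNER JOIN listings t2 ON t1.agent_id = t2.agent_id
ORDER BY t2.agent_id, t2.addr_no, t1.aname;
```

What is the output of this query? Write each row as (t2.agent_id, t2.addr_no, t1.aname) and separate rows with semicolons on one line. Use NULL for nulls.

INNER JOIN keeps only pairs where the ON condition holds.
Matching on t1.agent_id = t2.agent_id. A NULL in a compared column never satisfies the condition.
Matched pairs: 3.

(1, 749, Nora); (1, 809, Nora); (1, 892, Nora)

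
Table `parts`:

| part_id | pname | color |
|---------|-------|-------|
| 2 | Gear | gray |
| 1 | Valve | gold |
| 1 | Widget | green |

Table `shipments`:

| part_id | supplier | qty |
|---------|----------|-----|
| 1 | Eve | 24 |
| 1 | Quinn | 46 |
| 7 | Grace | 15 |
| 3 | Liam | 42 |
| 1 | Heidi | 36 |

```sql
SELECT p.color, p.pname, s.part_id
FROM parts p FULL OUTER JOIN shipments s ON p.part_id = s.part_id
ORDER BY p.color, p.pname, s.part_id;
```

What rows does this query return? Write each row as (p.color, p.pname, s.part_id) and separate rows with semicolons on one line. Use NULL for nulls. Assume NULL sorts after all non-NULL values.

(gold, Valve, 1); (gold, Valve, 1); (gold, Valve, 1); (gray, Gear, NULL); (green, Widget, 1); (green, Widget, 1); (green, Widget, 1); (NULL, NULL, 3); (NULL, NULL, 7)

FULL OUTER JOIN keeps every row from both sides; unmatched rows get NULL for the other side's columns.
Matching on p.part_id = s.part_id.
- p row (part_id=2): no match → kept, s columns NULL.
- p row (part_id=1): matches 3 s row(s) → 3 output row(s).
- p row (part_id=1): matches 3 s row(s) → 3 output row(s).
- 2 s row(s) had no p match → kept, p columns NULL.
After projecting and ordering:
p.color | p.pname | s.part_id
gold | Valve | 1
gold | Valve | 1
gold | Valve | 1
gray | Gear | NULL
green | Widget | 1
green | Widget | 1
green | Widget | 1
NULL | NULL | 3
NULL | NULL | 7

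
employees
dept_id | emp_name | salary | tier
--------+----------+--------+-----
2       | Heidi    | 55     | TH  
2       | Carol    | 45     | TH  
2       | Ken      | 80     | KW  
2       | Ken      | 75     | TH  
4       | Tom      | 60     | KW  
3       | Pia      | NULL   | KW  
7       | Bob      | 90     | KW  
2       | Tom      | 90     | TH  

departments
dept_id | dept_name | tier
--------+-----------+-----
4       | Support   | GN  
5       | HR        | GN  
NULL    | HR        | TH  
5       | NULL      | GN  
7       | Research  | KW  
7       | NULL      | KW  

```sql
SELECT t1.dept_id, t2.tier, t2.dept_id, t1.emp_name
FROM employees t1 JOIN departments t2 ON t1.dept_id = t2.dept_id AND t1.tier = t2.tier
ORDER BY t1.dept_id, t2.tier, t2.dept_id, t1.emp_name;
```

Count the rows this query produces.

2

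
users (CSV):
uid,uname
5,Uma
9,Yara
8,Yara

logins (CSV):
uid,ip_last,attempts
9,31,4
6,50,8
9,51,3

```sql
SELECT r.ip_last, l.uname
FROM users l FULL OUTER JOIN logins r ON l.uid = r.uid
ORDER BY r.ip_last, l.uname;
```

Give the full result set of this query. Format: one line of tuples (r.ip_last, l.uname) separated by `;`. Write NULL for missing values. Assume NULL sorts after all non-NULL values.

FULL OUTER JOIN keeps every row from both sides; unmatched rows get NULL for the other side's columns.
Matching on l.uid = r.uid.
- uid=5: no r row matches, row kept with r columns NULL.
- uid=9: 2 matching r row(s), so 2 row(s) emitted.
- uid=8: no r row matches, row kept with r columns NULL.
- 1 r row(s) had no l match → kept, l columns NULL.
After projecting and ordering:
r.ip_last | l.uname
31 | Yara
50 | NULL
51 | Yara
NULL | Uma
NULL | Yara

(31, Yara); (50, NULL); (51, Yara); (NULL, Uma); (NULL, Yara)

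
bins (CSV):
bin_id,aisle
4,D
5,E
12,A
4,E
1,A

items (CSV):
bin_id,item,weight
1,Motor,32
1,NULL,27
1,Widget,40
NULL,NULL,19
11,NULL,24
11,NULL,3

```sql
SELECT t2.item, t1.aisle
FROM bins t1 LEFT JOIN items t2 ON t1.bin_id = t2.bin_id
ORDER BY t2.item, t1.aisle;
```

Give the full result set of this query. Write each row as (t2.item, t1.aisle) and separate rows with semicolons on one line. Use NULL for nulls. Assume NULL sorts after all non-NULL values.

LEFT JOIN keeps every row from `bins`; unmatched rows get NULL for `items`'s columns.
Matching on t1.bin_id = t2.bin_id. A NULL in a compared column never satisfies the condition.
- bin_id=4: no t2 row matches, row kept with t2 columns NULL.
- bin_id=5: no t2 row matches, row kept with t2 columns NULL.
- bin_id=12: no t2 row matches, row kept with t2 columns NULL.
- bin_id=4: no t2 row matches, row kept with t2 columns NULL.
- bin_id=1: 3 matching t2 row(s), so 3 row(s) emitted.
After projecting and ordering:
t2.item | t1.aisle
Motor | A
Widget | A
NULL | A
NULL | A
NULL | D
NULL | E
NULL | E

(Motor, A); (Widget, A); (NULL, A); (NULL, A); (NULL, D); (NULL, E); (NULL, E)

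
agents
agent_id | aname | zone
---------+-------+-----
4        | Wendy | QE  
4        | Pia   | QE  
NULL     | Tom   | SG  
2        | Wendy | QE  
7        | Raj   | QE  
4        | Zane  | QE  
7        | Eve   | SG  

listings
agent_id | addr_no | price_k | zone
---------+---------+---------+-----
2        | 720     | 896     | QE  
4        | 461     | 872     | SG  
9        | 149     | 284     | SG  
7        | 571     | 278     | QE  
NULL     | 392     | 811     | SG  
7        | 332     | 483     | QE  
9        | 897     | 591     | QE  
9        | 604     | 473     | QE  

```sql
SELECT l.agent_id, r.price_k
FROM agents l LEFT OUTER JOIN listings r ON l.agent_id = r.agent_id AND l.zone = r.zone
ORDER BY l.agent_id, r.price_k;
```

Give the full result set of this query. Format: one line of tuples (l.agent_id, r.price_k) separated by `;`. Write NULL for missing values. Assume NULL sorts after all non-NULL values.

(2, 896); (4, NULL); (4, NULL); (4, NULL); (7, 278); (7, 483); (7, NULL); (NULL, NULL)

LEFT JOIN keeps every row from `agents`; unmatched rows get NULL for `listings`'s columns.
Matching on l.agent_id = r.agent_id AND l.zone = r.zone. A NULL in a compared column never satisfies the condition.
- l row (agent_id=4, zone=QE): no match → kept, r columns NULL.
- l row (agent_id=4, zone=QE): no match → kept, r columns NULL.
- l row (agent_id=NULL, zone=SG): no match → kept, r columns NULL.
- l row (agent_id=2, zone=QE): matches 1 r row(s) → 1 output row(s).
- l row (agent_id=7, zone=QE): matches 2 r row(s) → 2 output row(s).
- l row (agent_id=4, zone=QE): no match → kept, r columns NULL.
- l row (agent_id=7, zone=SG): no match → kept, r columns NULL.
After projecting and ordering:
l.agent_id | r.price_k
2 | 896
4 | NULL
4 | NULL
4 | NULL
7 | 278
7 | 483
7 | NULL
NULL | NULL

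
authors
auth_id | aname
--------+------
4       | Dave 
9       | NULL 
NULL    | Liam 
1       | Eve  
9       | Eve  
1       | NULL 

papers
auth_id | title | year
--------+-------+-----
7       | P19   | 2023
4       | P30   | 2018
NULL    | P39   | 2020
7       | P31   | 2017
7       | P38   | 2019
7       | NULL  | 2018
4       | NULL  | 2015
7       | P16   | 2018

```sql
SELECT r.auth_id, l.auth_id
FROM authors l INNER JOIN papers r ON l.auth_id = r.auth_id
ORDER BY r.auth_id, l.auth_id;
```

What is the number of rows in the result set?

2

INNER JOIN keeps only pairs where the ON condition holds.
Matching on l.auth_id = r.auth_id. A NULL in a compared column never satisfies the condition.
- l[0] auth_id=4 → 2 match(es) in r → 2 row(s).
- l[1] auth_id=9 → no match; dropped.
- l[2] auth_id=NULL → no match; dropped.
- l[3] auth_id=1 → no match; dropped.
- l[4] auth_id=9 → no match; dropped.
- l[5] auth_id=1 → no match; dropped.
Total: 2 rows.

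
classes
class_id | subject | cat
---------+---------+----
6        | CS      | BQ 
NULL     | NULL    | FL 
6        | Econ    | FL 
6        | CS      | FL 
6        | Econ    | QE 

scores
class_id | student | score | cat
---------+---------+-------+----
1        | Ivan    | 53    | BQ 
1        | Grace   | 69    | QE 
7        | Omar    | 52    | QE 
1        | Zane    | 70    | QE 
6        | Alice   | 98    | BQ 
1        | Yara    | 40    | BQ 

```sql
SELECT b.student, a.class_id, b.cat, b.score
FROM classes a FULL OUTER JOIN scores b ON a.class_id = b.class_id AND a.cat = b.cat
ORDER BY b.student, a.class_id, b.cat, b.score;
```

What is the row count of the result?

10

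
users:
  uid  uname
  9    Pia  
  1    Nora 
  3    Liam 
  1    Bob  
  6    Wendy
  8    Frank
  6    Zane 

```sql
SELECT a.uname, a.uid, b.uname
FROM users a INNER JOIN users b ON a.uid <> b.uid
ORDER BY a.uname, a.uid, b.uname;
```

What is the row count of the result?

INNER JOIN keeps only pairs where the ON condition holds.
Matching on a.uid <> b.uid.
- uid=9: 6 matching b row(s), so 6 row(s) emitted.
- uid=1: 5 matching b row(s), so 5 row(s) emitted.
- uid=3: 6 matching b row(s), so 6 row(s) emitted.
- uid=1: 5 matching b row(s), so 5 row(s) emitted.
- uid=6: 5 matching b row(s), so 5 row(s) emitted.
- uid=8: 6 matching b row(s), so 6 row(s) emitted.
- uid=6: 5 matching b row(s), so 5 row(s) emitted.
Total: 38 rows.

38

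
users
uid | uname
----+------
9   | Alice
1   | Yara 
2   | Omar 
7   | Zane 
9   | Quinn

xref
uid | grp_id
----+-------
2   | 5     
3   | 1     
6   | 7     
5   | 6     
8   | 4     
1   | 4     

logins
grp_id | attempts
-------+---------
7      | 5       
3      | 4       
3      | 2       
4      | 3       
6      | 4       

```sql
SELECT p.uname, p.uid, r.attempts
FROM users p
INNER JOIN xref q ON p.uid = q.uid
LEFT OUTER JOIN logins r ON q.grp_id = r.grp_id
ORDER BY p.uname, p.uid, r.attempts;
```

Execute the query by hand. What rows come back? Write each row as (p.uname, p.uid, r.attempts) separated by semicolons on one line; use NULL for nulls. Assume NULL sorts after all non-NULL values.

Evaluate left to right. First `users p INNER JOIN xref q` on uid: 2 row(s).
Then LEFT JOIN `logins r` on grp_id: each of those 2 rows is kept; rows whose q.grp_id has no match in r get NULL for r's columns.

(Omar, 2, NULL); (Yara, 1, 3)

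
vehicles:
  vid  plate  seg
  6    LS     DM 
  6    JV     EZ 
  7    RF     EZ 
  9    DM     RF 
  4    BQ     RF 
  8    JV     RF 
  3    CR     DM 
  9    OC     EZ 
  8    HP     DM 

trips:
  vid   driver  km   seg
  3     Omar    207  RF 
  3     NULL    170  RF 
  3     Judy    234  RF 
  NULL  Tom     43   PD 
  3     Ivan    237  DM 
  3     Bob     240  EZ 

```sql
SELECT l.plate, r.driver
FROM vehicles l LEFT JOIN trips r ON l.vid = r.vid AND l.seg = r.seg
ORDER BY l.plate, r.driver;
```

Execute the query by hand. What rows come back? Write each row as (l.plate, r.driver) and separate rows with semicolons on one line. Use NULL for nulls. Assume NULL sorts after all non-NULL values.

LEFT JOIN keeps every row from `vehicles`; unmatched rows get NULL for `trips`'s columns.
Matching on l.vid = r.vid AND l.seg = r.seg. A NULL in a compared column never satisfies the condition.
- vid=6, seg=DM: no r row matches, row kept with r columns NULL.
- vid=6, seg=EZ: no r row matches, row kept with r columns NULL.
- vid=7, seg=EZ: no r row matches, row kept with r columns NULL.
- vid=9, seg=RF: no r row matches, row kept with r columns NULL.
- vid=4, seg=RF: no r row matches, row kept with r columns NULL.
- vid=8, seg=RF: no r row matches, row kept with r columns NULL.
- vid=3, seg=DM: 1 matching r row(s), so 1 row(s) emitted.
- vid=9, seg=EZ: no r row matches, row kept with r columns NULL.
- vid=8, seg=DM: no r row matches, row kept with r columns NULL.
After projecting and ordering:
l.plate | r.driver
BQ | NULL
CR | Ivan
DM | NULL
HP | NULL
JV | NULL
JV | NULL
LS | NULL
OC | NULL
RF | NULL

(BQ, NULL); (CR, Ivan); (DM, NULL); (HP, NULL); (JV, NULL); (JV, NULL); (LS, NULL); (OC, NULL); (RF, NULL)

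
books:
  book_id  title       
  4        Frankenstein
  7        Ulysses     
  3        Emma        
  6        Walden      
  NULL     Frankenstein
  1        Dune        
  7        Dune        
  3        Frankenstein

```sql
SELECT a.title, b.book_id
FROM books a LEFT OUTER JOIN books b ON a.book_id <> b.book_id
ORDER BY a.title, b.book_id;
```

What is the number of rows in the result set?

39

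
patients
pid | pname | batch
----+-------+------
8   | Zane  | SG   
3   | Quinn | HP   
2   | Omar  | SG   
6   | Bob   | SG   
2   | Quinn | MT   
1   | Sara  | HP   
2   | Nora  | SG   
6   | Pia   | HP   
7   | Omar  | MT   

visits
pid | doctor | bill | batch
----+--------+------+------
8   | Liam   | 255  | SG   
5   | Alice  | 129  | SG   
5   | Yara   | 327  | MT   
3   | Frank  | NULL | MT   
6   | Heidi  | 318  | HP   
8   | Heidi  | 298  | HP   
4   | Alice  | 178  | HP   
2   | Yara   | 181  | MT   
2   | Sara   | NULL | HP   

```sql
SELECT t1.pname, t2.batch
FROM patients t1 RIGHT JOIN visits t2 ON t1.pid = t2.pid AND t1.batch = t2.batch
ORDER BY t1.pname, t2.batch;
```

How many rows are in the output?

9

RIGHT JOIN keeps every row from `visits`; unmatched rows get NULL for `patients`'s columns.
Matching on t1.pid = t2.pid AND t1.batch = t2.batch.
- t1 row (pid=8, batch=SG): matches 1 t2 row(s) → 1 output row(s).
- t1 row (pid=3, batch=HP): no match.
- t1 row (pid=2, batch=SG): no match.
- t1 row (pid=6, batch=SG): no match.
- t1 row (pid=2, batch=MT): matches 1 t2 row(s) → 1 output row(s).
- t1 row (pid=1, batch=HP): no match.
- t1 row (pid=2, batch=SG): no match.
- t1 row (pid=6, batch=HP): matches 1 t2 row(s) → 1 output row(s).
- t1 row (pid=7, batch=MT): no match.
- 6 row(s) from t2 found no t1 partner → padded with NULL.
Total: 3 matched + 6 padded = 9 rows.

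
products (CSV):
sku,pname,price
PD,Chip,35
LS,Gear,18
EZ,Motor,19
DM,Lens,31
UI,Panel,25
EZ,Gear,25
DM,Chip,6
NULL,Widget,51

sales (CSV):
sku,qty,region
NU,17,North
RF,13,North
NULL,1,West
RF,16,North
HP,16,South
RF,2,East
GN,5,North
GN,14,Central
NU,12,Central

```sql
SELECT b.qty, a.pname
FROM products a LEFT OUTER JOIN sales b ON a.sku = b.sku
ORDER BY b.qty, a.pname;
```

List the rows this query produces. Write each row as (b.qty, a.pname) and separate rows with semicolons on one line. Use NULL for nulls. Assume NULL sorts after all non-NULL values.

(NULL, Chip); (NULL, Chip); (NULL, Gear); (NULL, Gear); (NULL, Lens); (NULL, Motor); (NULL, Panel); (NULL, Widget)

LEFT JOIN keeps every row from `products`; unmatched rows get NULL for `sales`'s columns.
Matching on a.sku = b.sku. A NULL in a compared column never satisfies the condition.
- sku=PD: no b row matches, row kept with b columns NULL.
- sku=LS: no b row matches, row kept with b columns NULL.
- sku=EZ: no b row matches, row kept with b columns NULL.
- sku=DM: no b row matches, row kept with b columns NULL.
- sku=UI: no b row matches, row kept with b columns NULL.
- sku=EZ: no b row matches, row kept with b columns NULL.
- sku=DM: no b row matches, row kept with b columns NULL.
- sku=NULL: no b row matches, row kept with b columns NULL.
After projecting and ordering:
b.qty | a.pname
NULL | Chip
NULL | Chip
NULL | Gear
NULL | Gear
NULL | Lens
NULL | Motor
NULL | Panel
NULL | Widget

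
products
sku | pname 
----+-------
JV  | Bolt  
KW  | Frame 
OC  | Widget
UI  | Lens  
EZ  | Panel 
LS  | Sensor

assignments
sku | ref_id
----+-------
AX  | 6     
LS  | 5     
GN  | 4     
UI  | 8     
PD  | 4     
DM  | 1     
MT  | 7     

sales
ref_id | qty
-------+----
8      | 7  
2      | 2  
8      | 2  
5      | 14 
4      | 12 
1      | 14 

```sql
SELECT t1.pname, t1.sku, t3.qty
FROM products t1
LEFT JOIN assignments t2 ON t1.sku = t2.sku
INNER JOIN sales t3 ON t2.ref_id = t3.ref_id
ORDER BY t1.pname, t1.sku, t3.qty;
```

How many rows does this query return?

3

Joins associate left-to-right: products LEFT JOIN assignments on sku gives 6 intermediate row(s).
Then INNER JOIN `sales t3` on ref_id: keep only rows whose t2.ref_id appears in t3.
Result: 3 row(s).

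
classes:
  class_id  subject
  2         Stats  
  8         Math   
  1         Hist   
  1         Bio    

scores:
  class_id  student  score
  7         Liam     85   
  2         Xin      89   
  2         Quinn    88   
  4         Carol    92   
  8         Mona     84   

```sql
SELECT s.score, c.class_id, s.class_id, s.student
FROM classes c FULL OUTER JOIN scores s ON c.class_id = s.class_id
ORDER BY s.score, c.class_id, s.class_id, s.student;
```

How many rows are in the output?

FULL OUTER JOIN keeps every row from both sides; unmatched rows get NULL for the other side's columns.
Matching on c.class_id = s.class_id.
- c (class_id=2) pairs with 2 row(s) of s.
- c (class_id=8) pairs with 1 row(s) of s.
- c (class_id=1) has no partner → padded with NULL.
- c (class_id=1) has no partner → padded with NULL.
- plus 2 unmatched s row(s), each kept with NULL c columns.
Total: 3 matched + 4 padded = 7 rows.

7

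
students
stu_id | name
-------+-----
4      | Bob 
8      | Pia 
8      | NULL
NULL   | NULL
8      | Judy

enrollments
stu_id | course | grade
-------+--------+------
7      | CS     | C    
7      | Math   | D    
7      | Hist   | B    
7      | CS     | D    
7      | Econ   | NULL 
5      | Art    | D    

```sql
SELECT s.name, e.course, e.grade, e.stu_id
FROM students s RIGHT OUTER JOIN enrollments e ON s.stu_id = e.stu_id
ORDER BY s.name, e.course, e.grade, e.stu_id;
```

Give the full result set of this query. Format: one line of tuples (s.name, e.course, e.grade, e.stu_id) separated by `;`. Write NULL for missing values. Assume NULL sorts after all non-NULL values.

RIGHT JOIN keeps every row from `enrollments`; unmatched rows get NULL for `students`'s columns.
Matching on s.stu_id = e.stu_id. A NULL in a compared column never satisfies the condition.
- s (stu_id=4) has no partner in e.
- s (stu_id=8) has no partner in e.
- s (stu_id=8) has no partner in e.
- s (stu_id=NULL) has no partner in e.
- s (stu_id=8) has no partner in e.
- plus 6 unmatched e row(s), each kept with NULL s columns.
After projecting and ordering:
s.name | e.course | e.grade | e.stu_id
NULL | Art | D | 5
NULL | CS | C | 7
NULL | CS | D | 7
NULL | Econ | NULL | 7
NULL | Hist | B | 7
NULL | Math | D | 7

(NULL, Art, D, 5); (NULL, CS, C, 7); (NULL, CS, D, 7); (NULL, Econ, NULL, 7); (NULL, Hist, B, 7); (NULL, Math, D, 7)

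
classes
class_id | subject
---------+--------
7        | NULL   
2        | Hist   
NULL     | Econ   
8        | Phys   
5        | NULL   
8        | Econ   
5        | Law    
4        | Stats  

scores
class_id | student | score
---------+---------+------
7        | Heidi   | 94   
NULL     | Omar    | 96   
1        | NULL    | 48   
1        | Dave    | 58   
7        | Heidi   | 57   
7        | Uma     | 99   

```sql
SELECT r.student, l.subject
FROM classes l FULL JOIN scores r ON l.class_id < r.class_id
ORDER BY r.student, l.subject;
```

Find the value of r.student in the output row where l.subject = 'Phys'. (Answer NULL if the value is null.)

NULL

FULL OUTER JOIN keeps every row from both sides; unmatched rows get NULL for the other side's columns.
Matching on l.class_id < r.class_id. A NULL in a compared column never satisfies the condition.
- class_id=7: no r row matches, row kept with r columns NULL.
- class_id=2: 3 matching r row(s), so 3 row(s) emitted.
- class_id=NULL: no r row matches, row kept with r columns NULL.
- class_id=8: no r row matches, row kept with r columns NULL.
- class_id=5: 3 matching r row(s), so 3 row(s) emitted.
- class_id=8: no r row matches, row kept with r columns NULL.
- class_id=5: 3 matching r row(s), so 3 row(s) emitted.
- class_id=4: 3 matching r row(s), so 3 row(s) emitted.
- 3 r row(s) had no l match → kept, l columns NULL.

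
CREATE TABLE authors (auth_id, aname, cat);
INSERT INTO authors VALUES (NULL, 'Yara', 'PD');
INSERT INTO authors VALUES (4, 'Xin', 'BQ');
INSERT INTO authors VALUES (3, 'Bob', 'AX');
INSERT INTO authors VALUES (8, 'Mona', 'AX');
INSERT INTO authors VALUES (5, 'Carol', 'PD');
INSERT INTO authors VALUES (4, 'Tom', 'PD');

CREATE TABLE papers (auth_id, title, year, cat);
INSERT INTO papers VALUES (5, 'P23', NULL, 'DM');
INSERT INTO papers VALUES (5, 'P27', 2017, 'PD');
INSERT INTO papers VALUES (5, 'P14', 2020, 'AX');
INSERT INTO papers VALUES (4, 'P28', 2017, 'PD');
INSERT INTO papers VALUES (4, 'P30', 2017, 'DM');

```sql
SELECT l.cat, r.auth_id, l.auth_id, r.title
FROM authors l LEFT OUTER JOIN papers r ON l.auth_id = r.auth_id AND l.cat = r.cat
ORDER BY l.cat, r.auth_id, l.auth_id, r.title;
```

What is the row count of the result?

LEFT JOIN keeps every row from `authors`; unmatched rows get NULL for `papers`'s columns.
Matching on l.auth_id = r.auth_id AND l.cat = r.cat. A NULL in a compared column never satisfies the condition.
Matched pairs: 2; unmatched l rows kept: 4.
Total: 2 matched + 4 padded = 6 rows.

6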